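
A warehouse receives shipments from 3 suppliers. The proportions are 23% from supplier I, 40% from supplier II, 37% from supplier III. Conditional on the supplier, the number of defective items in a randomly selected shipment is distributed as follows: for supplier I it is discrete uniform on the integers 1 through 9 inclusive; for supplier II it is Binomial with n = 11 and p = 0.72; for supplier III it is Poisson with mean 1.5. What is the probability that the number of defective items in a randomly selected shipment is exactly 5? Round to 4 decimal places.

0.0480

Conditional on each supplier, P(X = 5): I: 0.111111; II: 0.0430777; III: 0.01412.
By total probability, P(X = 5) = 0.23·0.111111 + 0.4·0.0430777 + 0.37·0.01412 = 0.048011.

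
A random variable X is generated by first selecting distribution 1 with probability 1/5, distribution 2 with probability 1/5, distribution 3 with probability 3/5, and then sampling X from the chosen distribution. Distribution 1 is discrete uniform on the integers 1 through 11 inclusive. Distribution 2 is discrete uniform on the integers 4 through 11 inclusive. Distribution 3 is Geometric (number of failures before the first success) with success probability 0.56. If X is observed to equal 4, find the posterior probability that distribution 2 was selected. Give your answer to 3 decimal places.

Likelihoods P(X=4 | ·): 1: 0.0909091; 2: 0.125; 3: 0.0209893.
Posterior ∝ prior × likelihood. Numerator for 2: 0.2·0.125 = 0.025.
Normalizing constant: 0.2·0.0909091 + 0.2·0.125 + 0.6·0.0209893 = 0.0557754.
P(2 | observation) = 0.025 / 0.0557754 = 0.448226.

0.448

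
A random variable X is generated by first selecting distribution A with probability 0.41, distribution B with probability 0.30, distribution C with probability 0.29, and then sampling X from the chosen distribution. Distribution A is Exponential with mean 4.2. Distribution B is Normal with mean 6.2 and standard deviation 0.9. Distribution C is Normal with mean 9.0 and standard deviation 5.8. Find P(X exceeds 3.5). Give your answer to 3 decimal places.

Conditional on each component, P(X > 3.5): A: 0.434598; B: 0.99865; C: 0.828505.
By total probability, P(X > 3.5) = 0.41·0.434598 + 0.3·0.99865 + 0.29·0.828505 = 0.718047.

0.718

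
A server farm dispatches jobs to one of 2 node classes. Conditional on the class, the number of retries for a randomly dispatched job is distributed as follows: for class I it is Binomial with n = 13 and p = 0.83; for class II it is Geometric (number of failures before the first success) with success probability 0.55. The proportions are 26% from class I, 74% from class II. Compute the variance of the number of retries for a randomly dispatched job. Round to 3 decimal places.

Per component, I: μ=10.79, E[X²]=118.258; II: μ=0.818182, E[X²]=2.15702.
E[X] = 0.26·10.79 + 0.74·0.818182 = 3.41085.
E[X²] = 0.26·118.258 + 0.74·2.15702 = 32.3434.
Var(X) = E[X²] − (E[X])² = 32.3434 − 11.6339 = 20.7095.

20.709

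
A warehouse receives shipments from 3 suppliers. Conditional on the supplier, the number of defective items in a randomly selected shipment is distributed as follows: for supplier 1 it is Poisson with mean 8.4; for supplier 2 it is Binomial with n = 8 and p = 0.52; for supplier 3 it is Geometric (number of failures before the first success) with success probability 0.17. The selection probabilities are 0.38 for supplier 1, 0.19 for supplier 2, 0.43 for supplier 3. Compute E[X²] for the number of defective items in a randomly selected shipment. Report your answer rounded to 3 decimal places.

For each component E[X²] = Var + (mean)², giving 1: 78.96; 2: 19.3024; 3: 52.5571.
Overall E[X²] = 0.38·78.96 + 0.19·19.3024 + 0.43·52.5571 = 56.2718.

56.272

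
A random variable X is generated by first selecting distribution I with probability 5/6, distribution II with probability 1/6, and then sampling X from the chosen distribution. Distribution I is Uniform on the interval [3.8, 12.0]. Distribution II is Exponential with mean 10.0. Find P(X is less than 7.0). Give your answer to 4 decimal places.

Conditional on each component, P(X < 7.0): I: 0.390244; II: 0.503415.
By total probability, P(X < 7.0) = 0.833333·0.390244 + 0.166667·0.503415 = 0.409106.

0.4091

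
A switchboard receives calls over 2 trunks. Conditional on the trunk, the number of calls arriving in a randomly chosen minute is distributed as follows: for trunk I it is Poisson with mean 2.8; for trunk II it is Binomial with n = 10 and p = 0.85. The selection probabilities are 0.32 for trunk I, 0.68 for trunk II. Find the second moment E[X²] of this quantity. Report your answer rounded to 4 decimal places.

53.4018

For each component E[X²] = Var + (mean)², giving I: 10.64; II: 73.525.
Overall E[X²] = 0.32·10.64 + 0.68·73.525 = 53.4018.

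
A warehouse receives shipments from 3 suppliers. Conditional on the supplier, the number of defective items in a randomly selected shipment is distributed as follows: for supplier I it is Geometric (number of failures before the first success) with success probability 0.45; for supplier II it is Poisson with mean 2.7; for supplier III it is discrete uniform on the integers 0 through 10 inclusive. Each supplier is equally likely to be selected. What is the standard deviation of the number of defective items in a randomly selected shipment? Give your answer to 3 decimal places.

2.749

Per component, I: μ=1.22222, E[X²]=4.20988; II: μ=2.7, E[X²]=9.99; III: μ=5, E[X²]=35.
E[X] = 0.333333·1.22222 + 0.333333·2.7 + 0.333333·5 = 2.97407.
E[X²] = 0.333333·4.20988 + 0.333333·9.99 + 0.333333·35 = 16.4.
Var(X) = E[X²] − (E[X])² = 16.4 − 8.84512 = 7.55484.
SD(X) = √7.55484 = 2.74861.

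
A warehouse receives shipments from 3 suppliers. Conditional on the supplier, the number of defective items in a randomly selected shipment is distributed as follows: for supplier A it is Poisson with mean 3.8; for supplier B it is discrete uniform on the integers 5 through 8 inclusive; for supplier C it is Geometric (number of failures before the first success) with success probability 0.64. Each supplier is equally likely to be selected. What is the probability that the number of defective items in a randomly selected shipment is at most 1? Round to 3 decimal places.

0.326

Conditional on each supplier, P(X ≤ 1): A: 0.10738; B: 0; C: 0.8704.
By total probability, P(X ≤ 1) = 0.333333·0.10738 + 0.333333·0 + 0.333333·0.8704 = 0.325927.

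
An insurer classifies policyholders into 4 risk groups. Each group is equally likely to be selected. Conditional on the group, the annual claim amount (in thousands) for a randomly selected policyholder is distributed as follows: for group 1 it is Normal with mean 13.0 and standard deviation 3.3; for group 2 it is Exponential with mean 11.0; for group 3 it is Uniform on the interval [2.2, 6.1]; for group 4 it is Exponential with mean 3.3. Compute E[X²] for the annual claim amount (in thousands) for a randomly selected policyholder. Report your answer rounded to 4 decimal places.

115.5400

For each component E[X²] = Var + (mean)², giving 1: 179.89; 2: 242; 3: 18.49; 4: 21.78.
Overall E[X²] = 0.25·179.89 + 0.25·242 + 0.25·18.49 + 0.25·21.78 = 115.54.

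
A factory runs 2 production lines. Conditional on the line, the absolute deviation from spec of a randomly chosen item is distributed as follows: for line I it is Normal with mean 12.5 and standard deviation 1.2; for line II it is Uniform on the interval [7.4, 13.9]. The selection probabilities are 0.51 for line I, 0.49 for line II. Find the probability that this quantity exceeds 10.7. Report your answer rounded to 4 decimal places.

Conditional on each line, P(X > 10.7): I: 0.933193; II: 0.492308.
By total probability, P(X > 10.7) = 0.51·0.933193 + 0.49·0.492308 = 0.717159.

0.7172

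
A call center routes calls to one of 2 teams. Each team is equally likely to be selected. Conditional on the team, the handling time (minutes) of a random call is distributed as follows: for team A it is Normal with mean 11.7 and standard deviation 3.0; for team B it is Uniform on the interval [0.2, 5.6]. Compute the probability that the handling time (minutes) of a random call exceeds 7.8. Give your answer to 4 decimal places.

0.4516

Conditional on each team, P(X > 7.8): A: 0.9032; B: 0.
By total probability, P(X > 7.8) = 0.5·0.9032 + 0.5·0 = 0.4516.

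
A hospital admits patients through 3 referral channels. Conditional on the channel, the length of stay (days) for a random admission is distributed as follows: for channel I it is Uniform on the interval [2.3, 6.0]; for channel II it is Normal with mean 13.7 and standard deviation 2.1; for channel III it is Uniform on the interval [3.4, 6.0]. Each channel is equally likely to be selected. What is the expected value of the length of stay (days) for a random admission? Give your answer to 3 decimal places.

Component means — I: 4.15; II: 13.7; III: 4.7.
E[X] = 0.333333·4.15 + 0.333333·13.7 + 0.333333·4.7 = 7.51667.

7.517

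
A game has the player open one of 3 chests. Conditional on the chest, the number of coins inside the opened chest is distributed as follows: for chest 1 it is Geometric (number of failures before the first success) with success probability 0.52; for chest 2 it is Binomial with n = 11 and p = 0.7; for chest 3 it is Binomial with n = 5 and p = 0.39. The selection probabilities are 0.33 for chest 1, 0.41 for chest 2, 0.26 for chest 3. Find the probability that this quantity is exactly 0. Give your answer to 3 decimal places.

0.194

Conditional on each chest, P(X = 0): 1: 0.52; 2: 1.77147e-06; 3: 0.0844596.
By total probability, P(X = 0) = 0.33·0.52 + 0.41·1.77147e-06 + 0.26·0.0844596 = 0.19356.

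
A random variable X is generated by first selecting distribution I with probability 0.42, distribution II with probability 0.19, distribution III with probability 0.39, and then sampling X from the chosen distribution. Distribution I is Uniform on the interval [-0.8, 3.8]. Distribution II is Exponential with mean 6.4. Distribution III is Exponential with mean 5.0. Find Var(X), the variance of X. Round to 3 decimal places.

22.341

Per component, I: μ=1.5, E[X²]=4.01333; II: μ=6.4, E[X²]=81.92; III: μ=5, E[X²]=50.
E[X] = 0.42·1.5 + 0.19·6.4 + 0.39·5 = 3.796.
E[X²] = 0.42·4.01333 + 0.19·81.92 + 0.39·50 = 36.7504.
Var(X) = E[X²] − (E[X])² = 36.7504 − 14.4096 = 22.3408.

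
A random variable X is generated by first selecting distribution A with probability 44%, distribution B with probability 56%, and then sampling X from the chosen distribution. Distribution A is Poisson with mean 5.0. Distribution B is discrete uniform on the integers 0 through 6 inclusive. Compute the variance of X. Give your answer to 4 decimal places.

5.4256

Per component, A: μ=5, E[X²]=30; B: μ=3, E[X²]=13.
E[X] = 0.44·5 + 0.56·3 = 3.88.
E[X²] = 0.44·30 + 0.56·13 = 20.48.
Var(X) = E[X²] − (E[X])² = 20.48 − 15.0544 = 5.4256.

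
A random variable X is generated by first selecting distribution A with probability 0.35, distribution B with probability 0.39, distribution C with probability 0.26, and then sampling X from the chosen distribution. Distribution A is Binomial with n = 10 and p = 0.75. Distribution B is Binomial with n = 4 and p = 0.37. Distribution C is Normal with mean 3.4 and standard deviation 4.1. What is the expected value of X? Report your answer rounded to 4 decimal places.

4.0862

Component means — A: 7.5; B: 1.48; C: 3.4.
E[X] = 0.35·7.5 + 0.39·1.48 + 0.26·3.4 = 4.0862.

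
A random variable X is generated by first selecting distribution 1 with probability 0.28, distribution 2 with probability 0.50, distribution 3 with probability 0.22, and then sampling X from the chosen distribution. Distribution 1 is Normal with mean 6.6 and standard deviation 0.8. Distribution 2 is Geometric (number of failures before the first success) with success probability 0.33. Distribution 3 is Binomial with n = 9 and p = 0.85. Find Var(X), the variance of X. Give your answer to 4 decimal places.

Per component, 1: μ=6.6, E[X²]=44.2; 2: μ=2.0303, E[X²]=10.2746; 3: μ=7.65, E[X²]=59.67.
E[X] = 0.28·6.6 + 0.5·2.0303 + 0.22·7.65 = 4.54615.
E[X²] = 0.28·44.2 + 0.5·10.2746 + 0.22·59.67 = 30.6407.
Var(X) = E[X²] − (E[X])² = 30.6407 − 20.6675 = 9.97319.

9.9732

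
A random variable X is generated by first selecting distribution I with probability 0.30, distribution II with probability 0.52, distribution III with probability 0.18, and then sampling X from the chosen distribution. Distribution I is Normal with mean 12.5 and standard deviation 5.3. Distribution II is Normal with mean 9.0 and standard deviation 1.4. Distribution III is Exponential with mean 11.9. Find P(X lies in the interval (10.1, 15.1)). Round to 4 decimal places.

Conditional on each component, P(10.1 < X < 15.1): I: 0.362798; II: 0.216011; III: 0.146815.
By total probability, P(10.1 < X < 15.1) = 0.3·0.362798 + 0.52·0.216011 + 0.18·0.146815 = 0.247592.

0.2476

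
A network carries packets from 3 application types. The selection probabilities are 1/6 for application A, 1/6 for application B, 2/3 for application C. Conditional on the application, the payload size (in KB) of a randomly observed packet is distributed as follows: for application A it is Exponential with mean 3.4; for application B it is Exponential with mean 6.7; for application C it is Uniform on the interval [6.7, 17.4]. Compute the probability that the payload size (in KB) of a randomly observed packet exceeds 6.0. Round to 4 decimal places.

Conditional on each application, P(X > 6.0): A: 0.171237; B: 0.408394; C: 1.
By total probability, P(X > 6.0) = 0.166667·0.171237 + 0.166667·0.408394 + 0.666667·1 = 0.763272.

0.7633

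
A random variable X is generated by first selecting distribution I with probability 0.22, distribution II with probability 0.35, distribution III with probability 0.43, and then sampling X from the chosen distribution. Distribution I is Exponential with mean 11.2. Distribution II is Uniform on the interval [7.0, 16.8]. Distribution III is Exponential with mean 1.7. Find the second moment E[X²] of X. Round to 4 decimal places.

110.0437

For each component E[X²] = Var + (mean)², giving I: 250.88; II: 149.613; III: 5.78.
Overall E[X²] = 0.22·250.88 + 0.35·149.613 + 0.43·5.78 = 110.044.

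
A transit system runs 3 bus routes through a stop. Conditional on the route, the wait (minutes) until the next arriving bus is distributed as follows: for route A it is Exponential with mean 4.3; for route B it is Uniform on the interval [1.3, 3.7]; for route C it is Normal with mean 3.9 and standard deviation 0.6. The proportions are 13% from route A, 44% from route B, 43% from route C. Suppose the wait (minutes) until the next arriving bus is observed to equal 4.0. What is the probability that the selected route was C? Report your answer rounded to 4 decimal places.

Likelihoods f(4.0 | ·): A: 0.0917353; B: 0; C: 0.655733.
Posterior ∝ prior × likelihood. Numerator for C: 0.43·0.655733 = 0.281965.
Normalizing constant: 0.13·0.0917353 + 0.44·0 + 0.43·0.655733 = 0.293891.
P(C | observation) = 0.281965 / 0.293891 = 0.959422.

0.9594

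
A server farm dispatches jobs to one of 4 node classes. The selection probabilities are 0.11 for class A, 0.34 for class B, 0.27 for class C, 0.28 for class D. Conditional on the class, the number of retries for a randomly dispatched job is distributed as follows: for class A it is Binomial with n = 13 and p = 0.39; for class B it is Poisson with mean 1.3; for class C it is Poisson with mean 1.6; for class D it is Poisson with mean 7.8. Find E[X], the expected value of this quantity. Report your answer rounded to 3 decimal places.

3.616

Component means — A: 5.07; B: 1.3; C: 1.6; D: 7.8.
E[X] = 0.11·5.07 + 0.34·1.3 + 0.27·1.6 + 0.28·7.8 = 3.6157.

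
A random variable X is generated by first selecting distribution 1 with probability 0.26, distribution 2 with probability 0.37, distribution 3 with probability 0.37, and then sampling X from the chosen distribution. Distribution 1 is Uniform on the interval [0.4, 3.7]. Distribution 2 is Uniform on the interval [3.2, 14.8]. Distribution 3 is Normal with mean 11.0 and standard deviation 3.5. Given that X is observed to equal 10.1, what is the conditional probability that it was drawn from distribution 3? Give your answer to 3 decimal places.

Likelihoods f(10.1 | ·): 1: 0; 2: 0.0862069; 3: 0.110277.
Posterior ∝ prior × likelihood. Numerator for 3: 0.37·0.110277 = 0.0408024.
Normalizing constant: 0.26·0 + 0.37·0.0862069 + 0.37·0.110277 = 0.0726989.
P(3 | observation) = 0.0408024 / 0.0726989 = 0.561251.

0.561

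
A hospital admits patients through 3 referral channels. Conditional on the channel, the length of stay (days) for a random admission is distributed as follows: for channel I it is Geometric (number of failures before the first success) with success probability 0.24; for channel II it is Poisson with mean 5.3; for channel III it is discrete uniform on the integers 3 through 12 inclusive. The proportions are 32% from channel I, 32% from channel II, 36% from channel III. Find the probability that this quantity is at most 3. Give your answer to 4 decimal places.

Conditional on each channel, P(X ≤ 3): I: 0.666378; II: 0.22541; III: 0.1.
By total probability, P(X ≤ 3) = 0.32·0.666378 + 0.32·0.22541 + 0.36·0.1 = 0.321372.

0.3214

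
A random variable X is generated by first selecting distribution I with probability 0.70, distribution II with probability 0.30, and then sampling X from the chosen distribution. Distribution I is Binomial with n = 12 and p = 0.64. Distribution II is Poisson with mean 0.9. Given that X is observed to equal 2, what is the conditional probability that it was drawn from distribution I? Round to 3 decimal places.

Likelihoods P(X=2 | ·): I: 0.000988391; II: 0.164661.
Posterior ∝ prior × likelihood. Numerator for I: 0.7·0.000988391 = 0.000691874.
Normalizing constant: 0.7·0.000988391 + 0.3·0.164661 = 0.0500901.
P(I | observation) = 0.000691874 / 0.0500901 = 0.0138126.

0.014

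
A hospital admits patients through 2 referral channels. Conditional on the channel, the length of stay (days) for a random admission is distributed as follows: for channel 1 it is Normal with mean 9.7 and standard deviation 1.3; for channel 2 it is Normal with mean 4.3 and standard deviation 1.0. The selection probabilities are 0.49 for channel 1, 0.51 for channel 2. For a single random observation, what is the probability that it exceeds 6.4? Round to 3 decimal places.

Conditional on each channel, P(X > 6.4): 1: 0.994433; 2: 0.0178644.
By total probability, P(X > 6.4) = 0.49·0.994433 + 0.51·0.0178644 = 0.496383.

0.496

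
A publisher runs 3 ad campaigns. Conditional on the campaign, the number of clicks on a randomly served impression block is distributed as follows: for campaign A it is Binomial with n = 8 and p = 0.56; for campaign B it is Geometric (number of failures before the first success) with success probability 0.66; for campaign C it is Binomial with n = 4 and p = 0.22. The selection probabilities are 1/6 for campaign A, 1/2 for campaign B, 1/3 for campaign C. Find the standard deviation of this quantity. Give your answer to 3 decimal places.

Per component, A: μ=4.48, E[X²]=22.0416; B: μ=0.515152, E[X²]=1.04591; C: μ=0.88, E[X²]=1.4608.
E[X] = 0.166667·4.48 + 0.5·0.515152 + 0.333333·0.88 = 1.29758.
E[X²] = 0.166667·22.0416 + 0.5·1.04591 + 0.333333·1.4608 = 4.68349.
Var(X) = E[X²] − (E[X])² = 4.68349 − 1.6837 = 2.99979.
SD(X) = √2.99979 = 1.73199.

1.732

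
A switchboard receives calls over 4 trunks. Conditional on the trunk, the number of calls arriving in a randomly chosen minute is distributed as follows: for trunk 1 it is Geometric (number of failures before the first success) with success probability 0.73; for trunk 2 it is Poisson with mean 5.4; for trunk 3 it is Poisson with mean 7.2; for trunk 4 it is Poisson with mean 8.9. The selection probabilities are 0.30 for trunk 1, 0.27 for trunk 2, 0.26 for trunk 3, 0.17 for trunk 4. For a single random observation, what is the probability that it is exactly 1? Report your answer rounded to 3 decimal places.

0.067

Conditional on each trunk, P(X = 1): 1: 0.1971; 2: 0.0243895; 3: 0.00537542; 4: 0.00121386.
By total probability, P(X = 1) = 0.3·0.1971 + 0.27·0.0243895 + 0.26·0.00537542 + 0.17·0.00121386 = 0.0673191.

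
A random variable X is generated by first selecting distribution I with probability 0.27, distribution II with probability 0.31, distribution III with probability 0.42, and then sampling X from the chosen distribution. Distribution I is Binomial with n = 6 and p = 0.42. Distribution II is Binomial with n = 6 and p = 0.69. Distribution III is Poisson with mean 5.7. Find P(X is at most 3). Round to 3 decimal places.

0.375

Conditional on each component, P(X ≤ 3): I: 0.792014; II: 0.274425; III: 0.180048.
By total probability, P(X ≤ 3) = 0.27·0.792014 + 0.31·0.274425 + 0.42·0.180048 = 0.374536.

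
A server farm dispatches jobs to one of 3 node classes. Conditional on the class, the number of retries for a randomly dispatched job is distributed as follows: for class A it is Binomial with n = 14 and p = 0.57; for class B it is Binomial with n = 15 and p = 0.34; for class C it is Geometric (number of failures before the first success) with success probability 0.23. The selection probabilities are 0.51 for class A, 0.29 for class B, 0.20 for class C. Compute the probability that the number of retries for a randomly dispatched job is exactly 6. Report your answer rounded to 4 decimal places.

0.1243

Conditional on each class, P(X = 6): A: 0.120379; B: 0.183727; C: 0.0479371.
By total probability, P(X = 6) = 0.51·0.120379 + 0.29·0.183727 + 0.2·0.0479371 = 0.124262.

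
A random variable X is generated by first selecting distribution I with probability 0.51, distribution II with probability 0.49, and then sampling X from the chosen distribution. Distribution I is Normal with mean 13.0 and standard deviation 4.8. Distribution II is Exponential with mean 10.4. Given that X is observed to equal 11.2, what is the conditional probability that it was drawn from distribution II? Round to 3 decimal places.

Likelihoods f(11.2 | ·): I: 0.0774698; II: 0.032754.
Posterior ∝ prior × likelihood. Numerator for II: 0.49·0.032754 = 0.0160495.
Normalizing constant: 0.51·0.0774698 + 0.49·0.032754 = 0.0555591.
P(II | observation) = 0.0160495 / 0.0555591 = 0.288872.

0.289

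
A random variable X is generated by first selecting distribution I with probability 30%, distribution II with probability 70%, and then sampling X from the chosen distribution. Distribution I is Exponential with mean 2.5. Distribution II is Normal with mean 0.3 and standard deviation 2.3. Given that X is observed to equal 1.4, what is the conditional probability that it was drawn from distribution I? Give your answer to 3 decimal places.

Likelihoods f(1.4 | ·): I: 0.228484; II: 0.154708.
Posterior ∝ prior × likelihood. Numerator for I: 0.3·0.228484 = 0.0685451.
Normalizing constant: 0.3·0.228484 + 0.7·0.154708 = 0.176841.
P(I | observation) = 0.0685451 / 0.176841 = 0.387609.

0.388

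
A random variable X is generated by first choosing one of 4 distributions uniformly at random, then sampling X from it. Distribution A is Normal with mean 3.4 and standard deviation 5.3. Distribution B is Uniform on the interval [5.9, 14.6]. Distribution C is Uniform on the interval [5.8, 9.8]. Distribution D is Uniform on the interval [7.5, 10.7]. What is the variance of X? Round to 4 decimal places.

15.8828

Per component, A: μ=3.4, E[X²]=39.65; B: μ=10.25, E[X²]=111.37; C: μ=7.8, E[X²]=62.1733; D: μ=9.1, E[X²]=83.6633.
E[X] = 0.25·3.4 + 0.25·10.25 + 0.25·7.8 + 0.25·9.1 = 7.6375.
E[X²] = 0.25·39.65 + 0.25·111.37 + 0.25·62.1733 + 0.25·83.6633 = 74.2142.
Var(X) = E[X²] − (E[X])² = 74.2142 − 58.3314 = 15.8828.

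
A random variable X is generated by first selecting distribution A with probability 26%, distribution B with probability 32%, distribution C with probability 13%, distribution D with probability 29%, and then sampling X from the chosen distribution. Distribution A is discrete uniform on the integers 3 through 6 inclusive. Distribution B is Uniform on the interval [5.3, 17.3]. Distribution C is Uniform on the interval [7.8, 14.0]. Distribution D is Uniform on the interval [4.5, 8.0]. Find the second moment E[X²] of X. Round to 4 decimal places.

77.7767

For each component E[X²] = Var + (mean)², giving A: 21.5; B: 139.69; C: 122.013; D: 40.0833.
Overall E[X²] = 0.26·21.5 + 0.32·139.69 + 0.13·122.013 + 0.29·40.0833 = 77.7767.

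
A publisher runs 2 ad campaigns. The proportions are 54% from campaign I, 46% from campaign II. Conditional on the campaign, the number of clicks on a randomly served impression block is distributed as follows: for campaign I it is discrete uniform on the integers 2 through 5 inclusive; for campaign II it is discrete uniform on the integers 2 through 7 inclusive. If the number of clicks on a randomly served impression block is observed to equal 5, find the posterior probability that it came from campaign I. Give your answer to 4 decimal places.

Likelihoods P(X=5 | ·): I: 0.25; II: 0.166667.
Posterior ∝ prior × likelihood. Numerator for I: 0.54·0.25 = 0.135.
Normalizing constant: 0.54·0.25 + 0.46·0.166667 = 0.211667.
P(I | observation) = 0.135 / 0.211667 = 0.637795.

0.6378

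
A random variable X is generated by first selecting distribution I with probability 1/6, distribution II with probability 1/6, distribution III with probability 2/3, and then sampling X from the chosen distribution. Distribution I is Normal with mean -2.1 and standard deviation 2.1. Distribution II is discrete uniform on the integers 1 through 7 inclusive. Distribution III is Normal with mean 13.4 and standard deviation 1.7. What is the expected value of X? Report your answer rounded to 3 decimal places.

Component means — I: -2.1; II: 4; III: 13.4.
E[X] = 0.166667·-2.1 + 0.166667·4 + 0.666667·13.4 = 9.25.

9.250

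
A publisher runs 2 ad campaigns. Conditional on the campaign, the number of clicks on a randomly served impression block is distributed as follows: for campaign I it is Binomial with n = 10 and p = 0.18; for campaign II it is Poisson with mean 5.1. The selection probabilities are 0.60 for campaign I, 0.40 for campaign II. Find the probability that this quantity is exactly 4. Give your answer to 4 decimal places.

0.1090

Conditional on each campaign, P(X = 4): I: 0.0670181; II: 0.171857.
By total probability, P(X = 4) = 0.6·0.0670181 + 0.4·0.171857 = 0.108954.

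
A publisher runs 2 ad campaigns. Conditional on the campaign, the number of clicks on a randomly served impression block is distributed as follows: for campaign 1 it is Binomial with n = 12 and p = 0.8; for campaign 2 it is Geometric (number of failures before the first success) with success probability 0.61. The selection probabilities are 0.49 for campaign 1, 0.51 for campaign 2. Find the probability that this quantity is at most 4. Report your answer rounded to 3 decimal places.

0.506

Conditional on each campaign, P(X ≤ 4): 1: 0.000581243; 2: 0.990978.
By total probability, P(X ≤ 4) = 0.49·0.000581243 + 0.51·0.990978 = 0.505683.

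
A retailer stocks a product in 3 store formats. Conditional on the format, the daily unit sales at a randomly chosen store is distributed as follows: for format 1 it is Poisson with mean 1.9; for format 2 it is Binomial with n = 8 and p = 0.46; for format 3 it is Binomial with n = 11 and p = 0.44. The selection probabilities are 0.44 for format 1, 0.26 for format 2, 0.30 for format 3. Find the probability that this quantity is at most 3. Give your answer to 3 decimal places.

0.566

Conditional on each format, P(X ≤ 3): 1: 0.874702; 2: 0.45369; 3: 0.20999.
By total probability, P(X ≤ 3) = 0.44·0.874702 + 0.26·0.45369 + 0.3·0.20999 = 0.565825.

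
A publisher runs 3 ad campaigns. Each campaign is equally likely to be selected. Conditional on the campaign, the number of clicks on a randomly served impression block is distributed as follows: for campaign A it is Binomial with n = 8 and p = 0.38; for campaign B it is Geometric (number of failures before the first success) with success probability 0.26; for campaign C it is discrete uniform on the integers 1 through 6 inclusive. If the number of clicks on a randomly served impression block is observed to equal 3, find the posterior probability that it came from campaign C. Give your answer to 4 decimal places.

Likelihoods P(X=3 | ·): A: 0.281512; B: 0.105358; C: 0.166667.
Posterior ∝ prior × likelihood. Numerator for C: 0.333333·0.166667 = 0.0555556.
Normalizing constant: 0.333333·0.281512 + 0.333333·0.105358 + 0.333333·0.166667 = 0.184512.
P(C | observation) = 0.0555556 / 0.184512 = 0.301094.

0.3011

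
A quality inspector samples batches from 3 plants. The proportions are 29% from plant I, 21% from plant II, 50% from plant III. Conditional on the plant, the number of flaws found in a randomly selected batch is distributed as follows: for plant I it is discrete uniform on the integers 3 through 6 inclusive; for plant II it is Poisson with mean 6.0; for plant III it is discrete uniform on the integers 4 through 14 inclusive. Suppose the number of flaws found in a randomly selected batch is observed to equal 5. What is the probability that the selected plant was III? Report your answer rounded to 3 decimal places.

0.300

Likelihoods P(X=5 | ·): I: 0.25; II: 0.160623; III: 0.0909091.
Posterior ∝ prior × likelihood. Numerator for III: 0.5·0.0909091 = 0.0454545.
Normalizing constant: 0.29·0.25 + 0.21·0.160623 + 0.5·0.0909091 = 0.151685.
P(III | observation) = 0.0454545 / 0.151685 = 0.299663.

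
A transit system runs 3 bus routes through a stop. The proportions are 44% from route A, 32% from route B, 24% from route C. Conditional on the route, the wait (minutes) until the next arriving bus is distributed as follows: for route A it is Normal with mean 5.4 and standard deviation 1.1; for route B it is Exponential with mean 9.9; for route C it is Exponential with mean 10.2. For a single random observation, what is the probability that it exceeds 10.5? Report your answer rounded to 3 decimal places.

Conditional on each route, P(X > 10.5): A: 1.77296e-06; B: 0.346246; C: 0.357217.
By total probability, P(X > 10.5) = 0.44·1.77296e-06 + 0.32·0.346246 + 0.24·0.357217 = 0.196532.

0.197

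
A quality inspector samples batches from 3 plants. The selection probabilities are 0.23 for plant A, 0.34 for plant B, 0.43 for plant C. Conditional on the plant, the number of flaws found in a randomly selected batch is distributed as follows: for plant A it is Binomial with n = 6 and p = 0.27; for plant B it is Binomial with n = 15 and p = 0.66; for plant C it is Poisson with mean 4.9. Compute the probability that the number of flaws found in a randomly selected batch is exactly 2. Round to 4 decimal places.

0.1099

Conditional on each plant, P(X = 2): A: 0.310535; B: 3.7111e-05; C: 0.0893962.
By total probability, P(X = 2) = 0.23·0.310535 + 0.34·3.7111e-05 + 0.43·0.0893962 = 0.109876.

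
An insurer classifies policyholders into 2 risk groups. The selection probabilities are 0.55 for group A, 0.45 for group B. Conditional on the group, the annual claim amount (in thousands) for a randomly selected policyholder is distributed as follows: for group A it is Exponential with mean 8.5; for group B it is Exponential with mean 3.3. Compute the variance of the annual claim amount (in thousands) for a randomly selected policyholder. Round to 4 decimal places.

51.3304

Per component, A: μ=8.5, E[X²]=144.5; B: μ=3.3, E[X²]=21.78.
E[X] = 0.55·8.5 + 0.45·3.3 = 6.16.
E[X²] = 0.55·144.5 + 0.45·21.78 = 89.276.
Var(X) = E[X²] − (E[X])² = 89.276 − 37.9456 = 51.3304.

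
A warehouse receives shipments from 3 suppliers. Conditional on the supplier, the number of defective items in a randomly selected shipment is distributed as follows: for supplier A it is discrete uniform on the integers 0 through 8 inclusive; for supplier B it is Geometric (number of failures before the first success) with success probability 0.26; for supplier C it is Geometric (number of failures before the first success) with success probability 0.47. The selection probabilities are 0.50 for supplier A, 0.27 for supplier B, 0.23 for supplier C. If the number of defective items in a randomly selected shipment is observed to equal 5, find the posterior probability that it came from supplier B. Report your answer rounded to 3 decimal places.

0.206

Likelihoods P(X=5 | ·): A: 0.111111; B: 0.0576942; C: 0.0196552.
Posterior ∝ prior × likelihood. Numerator for B: 0.27·0.0576942 = 0.0155774.
Normalizing constant: 0.5·0.111111 + 0.27·0.0576942 + 0.23·0.0196552 = 0.0756537.
P(B | observation) = 0.0155774 / 0.0756537 = 0.205904.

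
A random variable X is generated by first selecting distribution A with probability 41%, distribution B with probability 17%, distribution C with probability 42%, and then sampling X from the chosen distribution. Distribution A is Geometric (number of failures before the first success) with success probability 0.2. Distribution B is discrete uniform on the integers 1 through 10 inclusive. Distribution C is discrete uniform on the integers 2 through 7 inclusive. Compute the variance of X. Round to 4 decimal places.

11.0988

Per component, A: μ=4, E[X²]=36; B: μ=5.5, E[X²]=38.5; C: μ=4.5, E[X²]=23.1667.
E[X] = 0.41·4 + 0.17·5.5 + 0.42·4.5 = 4.465.
E[X²] = 0.41·36 + 0.17·38.5 + 0.42·23.1667 = 31.035.
Var(X) = E[X²] − (E[X])² = 31.035 − 19.9362 = 11.0988.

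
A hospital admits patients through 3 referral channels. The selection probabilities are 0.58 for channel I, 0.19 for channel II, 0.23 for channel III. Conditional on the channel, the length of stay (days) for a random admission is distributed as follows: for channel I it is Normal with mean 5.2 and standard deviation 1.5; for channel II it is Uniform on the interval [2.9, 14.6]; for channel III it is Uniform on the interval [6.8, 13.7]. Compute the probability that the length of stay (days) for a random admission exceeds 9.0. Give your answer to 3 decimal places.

0.251

Conditional on each channel, P(X > 9.0): I: 0.00564917; II: 0.478632; III: 0.681159.
By total probability, P(X > 9.0) = 0.58·0.00564917 + 0.19·0.478632 + 0.23·0.681159 = 0.250883.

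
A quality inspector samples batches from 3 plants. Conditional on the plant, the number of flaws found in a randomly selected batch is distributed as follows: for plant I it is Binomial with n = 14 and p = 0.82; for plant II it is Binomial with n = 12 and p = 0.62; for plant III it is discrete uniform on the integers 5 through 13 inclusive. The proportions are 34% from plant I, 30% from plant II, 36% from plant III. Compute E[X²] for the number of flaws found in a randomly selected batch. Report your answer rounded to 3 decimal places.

For each component E[X²] = Var + (mean)², giving I: 133.857; II: 58.1808; III: 87.6667.
Overall E[X²] = 0.34·133.857 + 0.3·58.1808 + 0.36·87.6667 = 94.5256.

94.526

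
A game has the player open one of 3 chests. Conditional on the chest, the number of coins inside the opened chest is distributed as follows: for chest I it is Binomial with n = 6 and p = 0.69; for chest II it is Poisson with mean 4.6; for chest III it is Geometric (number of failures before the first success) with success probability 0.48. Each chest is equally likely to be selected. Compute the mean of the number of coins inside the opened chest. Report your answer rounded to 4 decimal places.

Component means — I: 4.14; II: 4.6; III: 1.08333.
E[X] = 0.333333·4.14 + 0.333333·4.6 + 0.333333·1.08333 = 3.27444.

3.2744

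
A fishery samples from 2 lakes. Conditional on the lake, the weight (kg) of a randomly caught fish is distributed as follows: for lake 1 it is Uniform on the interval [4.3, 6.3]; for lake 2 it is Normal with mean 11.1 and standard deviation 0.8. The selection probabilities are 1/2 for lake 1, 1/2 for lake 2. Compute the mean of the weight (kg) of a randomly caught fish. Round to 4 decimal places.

Component means — 1: 5.3; 2: 11.1.
E[X] = 0.5·5.3 + 0.5·11.1 = 8.2.

8.2000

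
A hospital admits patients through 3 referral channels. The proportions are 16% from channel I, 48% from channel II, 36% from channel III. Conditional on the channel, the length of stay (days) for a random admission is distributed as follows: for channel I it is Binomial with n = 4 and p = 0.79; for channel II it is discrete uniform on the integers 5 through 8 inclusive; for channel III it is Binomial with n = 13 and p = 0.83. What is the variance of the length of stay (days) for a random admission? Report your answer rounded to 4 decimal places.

Per component, I: μ=3.16, E[X²]=10.6492; II: μ=6.5, E[X²]=43.5; III: μ=10.79, E[X²]=118.258.
E[X] = 0.16·3.16 + 0.48·6.5 + 0.36·10.79 = 7.51.
E[X²] = 0.16·10.6492 + 0.48·43.5 + 0.36·118.258 = 65.1569.
Var(X) = E[X²] − (E[X])² = 65.1569 − 56.4001 = 8.7568.

8.7568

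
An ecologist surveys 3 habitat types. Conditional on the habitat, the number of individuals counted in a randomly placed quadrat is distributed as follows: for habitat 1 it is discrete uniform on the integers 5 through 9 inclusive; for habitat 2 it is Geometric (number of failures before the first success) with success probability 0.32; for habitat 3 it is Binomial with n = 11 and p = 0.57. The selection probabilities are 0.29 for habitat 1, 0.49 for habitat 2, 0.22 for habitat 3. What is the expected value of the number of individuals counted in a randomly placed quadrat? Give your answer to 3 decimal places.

4.451

Component means — 1: 7; 2: 2.125; 3: 6.27.
E[X] = 0.29·7 + 0.49·2.125 + 0.22·6.27 = 4.45065.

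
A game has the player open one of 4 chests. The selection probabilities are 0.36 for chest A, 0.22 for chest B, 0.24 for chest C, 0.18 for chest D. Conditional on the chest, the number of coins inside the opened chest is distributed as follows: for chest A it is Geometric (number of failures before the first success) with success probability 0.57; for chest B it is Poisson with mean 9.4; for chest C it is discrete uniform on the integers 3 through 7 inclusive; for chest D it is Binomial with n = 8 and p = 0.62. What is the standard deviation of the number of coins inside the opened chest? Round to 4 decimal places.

Per component, A: μ=0.754386, E[X²]=1.89258; B: μ=9.4, E[X²]=97.76; C: μ=5, E[X²]=27; D: μ=4.96, E[X²]=26.4864.
E[X] = 0.36·0.754386 + 0.22·9.4 + 0.24·5 + 0.18·4.96 = 4.43238.
E[X²] = 0.36·1.89258 + 0.22·97.76 + 0.24·27 + 0.18·26.4864 = 33.4361.
Var(X) = E[X²] − (E[X])² = 33.4361 − 19.646 = 13.7901.
SD(X) = √13.7901 = 3.7135.

3.7135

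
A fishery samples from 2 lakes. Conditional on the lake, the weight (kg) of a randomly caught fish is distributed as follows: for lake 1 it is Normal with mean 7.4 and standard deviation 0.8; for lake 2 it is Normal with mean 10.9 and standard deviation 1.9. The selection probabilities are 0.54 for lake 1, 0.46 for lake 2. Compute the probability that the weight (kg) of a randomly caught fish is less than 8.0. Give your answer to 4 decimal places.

Conditional on each lake, P(X < 8.0): 1: 0.773373; 2: 0.0634656.
By total probability, P(X < 8.0) = 0.54·0.773373 + 0.46·0.0634656 = 0.446815.

0.4468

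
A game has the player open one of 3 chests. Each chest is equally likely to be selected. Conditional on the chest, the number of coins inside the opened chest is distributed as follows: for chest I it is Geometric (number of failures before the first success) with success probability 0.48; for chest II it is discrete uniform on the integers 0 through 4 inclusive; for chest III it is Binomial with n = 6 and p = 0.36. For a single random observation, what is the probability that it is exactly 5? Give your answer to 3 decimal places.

0.014

Conditional on each chest, P(X = 5): I: 0.0182498; II: 0; III: 0.023219.
By total probability, P(X = 5) = 0.333333·0.0182498 + 0.333333·0 + 0.333333·0.023219 = 0.0138229.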